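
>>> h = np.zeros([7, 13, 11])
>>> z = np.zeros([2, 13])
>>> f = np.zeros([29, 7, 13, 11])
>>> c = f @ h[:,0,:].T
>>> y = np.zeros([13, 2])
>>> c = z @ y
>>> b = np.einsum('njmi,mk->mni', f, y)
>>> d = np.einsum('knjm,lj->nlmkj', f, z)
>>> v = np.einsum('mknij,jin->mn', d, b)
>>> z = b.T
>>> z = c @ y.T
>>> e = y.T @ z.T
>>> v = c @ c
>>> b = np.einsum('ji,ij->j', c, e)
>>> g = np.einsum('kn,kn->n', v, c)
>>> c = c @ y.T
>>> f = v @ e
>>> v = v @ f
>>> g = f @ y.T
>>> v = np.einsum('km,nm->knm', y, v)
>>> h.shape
(7, 13, 11)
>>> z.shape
(2, 13)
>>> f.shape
(2, 2)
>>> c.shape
(2, 13)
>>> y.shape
(13, 2)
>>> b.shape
(2,)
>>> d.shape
(7, 2, 11, 29, 13)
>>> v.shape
(13, 2, 2)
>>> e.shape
(2, 2)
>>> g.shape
(2, 13)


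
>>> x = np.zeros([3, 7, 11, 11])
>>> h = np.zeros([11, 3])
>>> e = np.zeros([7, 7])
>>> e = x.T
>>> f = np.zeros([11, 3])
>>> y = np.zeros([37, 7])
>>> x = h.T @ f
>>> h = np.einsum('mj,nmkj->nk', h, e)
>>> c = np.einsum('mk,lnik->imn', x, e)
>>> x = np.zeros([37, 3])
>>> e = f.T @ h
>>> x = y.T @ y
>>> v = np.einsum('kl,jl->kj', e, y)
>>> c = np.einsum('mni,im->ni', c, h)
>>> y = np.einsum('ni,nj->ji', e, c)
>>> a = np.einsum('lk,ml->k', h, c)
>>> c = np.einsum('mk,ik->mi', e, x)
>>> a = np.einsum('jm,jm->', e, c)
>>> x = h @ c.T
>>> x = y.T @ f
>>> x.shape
(7, 3)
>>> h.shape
(11, 7)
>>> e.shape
(3, 7)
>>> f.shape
(11, 3)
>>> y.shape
(11, 7)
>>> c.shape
(3, 7)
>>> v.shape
(3, 37)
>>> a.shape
()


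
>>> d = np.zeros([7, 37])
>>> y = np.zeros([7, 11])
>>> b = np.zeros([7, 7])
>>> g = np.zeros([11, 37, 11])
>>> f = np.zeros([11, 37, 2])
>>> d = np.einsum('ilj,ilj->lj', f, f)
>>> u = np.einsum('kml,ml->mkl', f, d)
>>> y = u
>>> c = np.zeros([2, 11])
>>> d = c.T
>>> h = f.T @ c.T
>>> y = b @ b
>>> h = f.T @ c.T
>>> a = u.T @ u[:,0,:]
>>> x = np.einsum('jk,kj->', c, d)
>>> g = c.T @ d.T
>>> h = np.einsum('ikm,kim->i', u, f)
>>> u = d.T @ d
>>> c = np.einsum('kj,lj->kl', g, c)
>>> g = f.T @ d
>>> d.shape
(11, 2)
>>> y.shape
(7, 7)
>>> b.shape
(7, 7)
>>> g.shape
(2, 37, 2)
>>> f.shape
(11, 37, 2)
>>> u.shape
(2, 2)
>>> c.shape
(11, 2)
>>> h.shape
(37,)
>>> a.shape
(2, 11, 2)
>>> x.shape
()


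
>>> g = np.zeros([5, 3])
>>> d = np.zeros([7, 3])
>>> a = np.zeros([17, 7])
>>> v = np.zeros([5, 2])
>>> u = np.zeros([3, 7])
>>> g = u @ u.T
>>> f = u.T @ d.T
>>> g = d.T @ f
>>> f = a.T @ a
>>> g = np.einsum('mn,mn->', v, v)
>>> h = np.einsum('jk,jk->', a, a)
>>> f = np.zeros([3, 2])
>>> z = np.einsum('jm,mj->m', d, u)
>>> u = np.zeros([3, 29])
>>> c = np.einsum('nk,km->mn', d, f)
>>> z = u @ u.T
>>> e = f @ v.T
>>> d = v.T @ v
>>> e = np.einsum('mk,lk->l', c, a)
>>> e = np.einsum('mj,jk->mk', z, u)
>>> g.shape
()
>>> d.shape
(2, 2)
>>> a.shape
(17, 7)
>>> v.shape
(5, 2)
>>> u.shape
(3, 29)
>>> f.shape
(3, 2)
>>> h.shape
()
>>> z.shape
(3, 3)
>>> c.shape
(2, 7)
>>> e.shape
(3, 29)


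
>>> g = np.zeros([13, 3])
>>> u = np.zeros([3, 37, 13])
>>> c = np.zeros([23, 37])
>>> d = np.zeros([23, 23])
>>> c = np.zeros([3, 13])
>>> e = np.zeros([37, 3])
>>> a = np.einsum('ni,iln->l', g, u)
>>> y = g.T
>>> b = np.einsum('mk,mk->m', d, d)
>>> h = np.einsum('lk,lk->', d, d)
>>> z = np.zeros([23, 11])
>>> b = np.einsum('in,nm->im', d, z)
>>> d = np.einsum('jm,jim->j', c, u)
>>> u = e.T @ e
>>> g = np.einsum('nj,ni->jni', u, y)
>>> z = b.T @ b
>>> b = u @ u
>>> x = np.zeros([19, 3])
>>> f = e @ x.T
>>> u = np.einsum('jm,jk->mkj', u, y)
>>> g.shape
(3, 3, 13)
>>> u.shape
(3, 13, 3)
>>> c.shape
(3, 13)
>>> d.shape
(3,)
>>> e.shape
(37, 3)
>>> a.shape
(37,)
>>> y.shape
(3, 13)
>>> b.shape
(3, 3)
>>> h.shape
()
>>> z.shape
(11, 11)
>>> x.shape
(19, 3)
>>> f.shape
(37, 19)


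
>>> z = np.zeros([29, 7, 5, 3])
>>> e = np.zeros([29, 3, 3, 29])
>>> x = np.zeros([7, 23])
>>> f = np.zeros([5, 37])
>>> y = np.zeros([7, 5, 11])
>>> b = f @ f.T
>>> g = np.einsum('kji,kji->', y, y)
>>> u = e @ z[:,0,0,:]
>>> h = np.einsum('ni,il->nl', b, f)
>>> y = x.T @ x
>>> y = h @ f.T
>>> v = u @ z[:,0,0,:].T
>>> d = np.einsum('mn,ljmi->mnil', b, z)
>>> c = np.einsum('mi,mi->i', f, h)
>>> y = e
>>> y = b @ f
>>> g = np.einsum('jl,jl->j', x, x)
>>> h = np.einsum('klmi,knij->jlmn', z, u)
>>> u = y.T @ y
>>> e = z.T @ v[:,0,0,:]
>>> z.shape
(29, 7, 5, 3)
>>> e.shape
(3, 5, 7, 29)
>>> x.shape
(7, 23)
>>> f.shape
(5, 37)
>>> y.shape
(5, 37)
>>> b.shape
(5, 5)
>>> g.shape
(7,)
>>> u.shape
(37, 37)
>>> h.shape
(3, 7, 5, 3)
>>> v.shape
(29, 3, 3, 29)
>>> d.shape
(5, 5, 3, 29)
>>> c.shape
(37,)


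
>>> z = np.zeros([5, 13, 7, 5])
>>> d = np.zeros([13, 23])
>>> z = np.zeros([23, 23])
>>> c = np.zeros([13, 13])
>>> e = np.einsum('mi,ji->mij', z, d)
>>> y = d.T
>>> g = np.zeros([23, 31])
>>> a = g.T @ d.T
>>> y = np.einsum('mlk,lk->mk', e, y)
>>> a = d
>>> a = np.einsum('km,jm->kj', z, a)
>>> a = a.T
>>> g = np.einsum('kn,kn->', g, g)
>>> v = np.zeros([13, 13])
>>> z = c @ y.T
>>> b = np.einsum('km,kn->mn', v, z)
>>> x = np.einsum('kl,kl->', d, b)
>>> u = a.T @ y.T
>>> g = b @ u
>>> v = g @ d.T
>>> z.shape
(13, 23)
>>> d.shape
(13, 23)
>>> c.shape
(13, 13)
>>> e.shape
(23, 23, 13)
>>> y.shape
(23, 13)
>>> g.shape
(13, 23)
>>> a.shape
(13, 23)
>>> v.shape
(13, 13)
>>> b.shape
(13, 23)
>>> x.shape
()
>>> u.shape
(23, 23)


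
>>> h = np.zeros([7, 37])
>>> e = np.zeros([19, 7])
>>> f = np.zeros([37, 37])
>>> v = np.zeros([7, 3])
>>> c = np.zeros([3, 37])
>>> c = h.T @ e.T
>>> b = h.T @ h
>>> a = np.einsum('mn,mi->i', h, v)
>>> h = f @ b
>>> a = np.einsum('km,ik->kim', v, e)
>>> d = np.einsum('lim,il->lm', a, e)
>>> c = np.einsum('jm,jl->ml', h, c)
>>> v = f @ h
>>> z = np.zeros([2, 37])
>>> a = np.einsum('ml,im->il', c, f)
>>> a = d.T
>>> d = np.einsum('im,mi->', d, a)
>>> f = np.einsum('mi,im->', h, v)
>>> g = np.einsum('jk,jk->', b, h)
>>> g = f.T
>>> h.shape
(37, 37)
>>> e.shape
(19, 7)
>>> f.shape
()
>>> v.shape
(37, 37)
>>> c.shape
(37, 19)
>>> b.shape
(37, 37)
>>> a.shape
(3, 7)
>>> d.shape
()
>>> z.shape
(2, 37)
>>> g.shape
()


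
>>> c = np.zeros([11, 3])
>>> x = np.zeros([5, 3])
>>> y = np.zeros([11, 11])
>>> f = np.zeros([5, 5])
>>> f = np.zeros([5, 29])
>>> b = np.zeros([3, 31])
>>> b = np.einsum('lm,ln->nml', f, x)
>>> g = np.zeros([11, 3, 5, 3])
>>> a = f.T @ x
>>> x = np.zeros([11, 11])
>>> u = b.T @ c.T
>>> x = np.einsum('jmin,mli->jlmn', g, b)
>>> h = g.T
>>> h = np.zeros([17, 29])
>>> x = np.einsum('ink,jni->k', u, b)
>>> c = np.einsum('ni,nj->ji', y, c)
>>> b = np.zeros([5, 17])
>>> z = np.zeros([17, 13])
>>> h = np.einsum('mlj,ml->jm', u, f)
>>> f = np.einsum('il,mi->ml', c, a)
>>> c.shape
(3, 11)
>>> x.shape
(11,)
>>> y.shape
(11, 11)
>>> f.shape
(29, 11)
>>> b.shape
(5, 17)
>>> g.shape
(11, 3, 5, 3)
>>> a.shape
(29, 3)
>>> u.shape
(5, 29, 11)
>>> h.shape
(11, 5)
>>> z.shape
(17, 13)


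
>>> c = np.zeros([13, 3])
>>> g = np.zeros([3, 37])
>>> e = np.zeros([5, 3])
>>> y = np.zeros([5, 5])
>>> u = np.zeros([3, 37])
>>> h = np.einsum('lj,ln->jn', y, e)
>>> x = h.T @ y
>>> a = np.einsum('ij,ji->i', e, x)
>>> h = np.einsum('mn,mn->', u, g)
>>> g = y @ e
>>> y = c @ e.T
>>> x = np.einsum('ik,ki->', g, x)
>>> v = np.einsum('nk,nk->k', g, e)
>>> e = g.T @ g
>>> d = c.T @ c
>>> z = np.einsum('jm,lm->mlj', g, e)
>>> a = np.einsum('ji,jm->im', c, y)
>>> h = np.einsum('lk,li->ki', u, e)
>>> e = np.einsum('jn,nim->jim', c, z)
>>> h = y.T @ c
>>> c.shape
(13, 3)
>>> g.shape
(5, 3)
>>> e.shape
(13, 3, 5)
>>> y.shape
(13, 5)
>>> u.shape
(3, 37)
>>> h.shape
(5, 3)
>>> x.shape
()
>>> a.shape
(3, 5)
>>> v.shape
(3,)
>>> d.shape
(3, 3)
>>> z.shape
(3, 3, 5)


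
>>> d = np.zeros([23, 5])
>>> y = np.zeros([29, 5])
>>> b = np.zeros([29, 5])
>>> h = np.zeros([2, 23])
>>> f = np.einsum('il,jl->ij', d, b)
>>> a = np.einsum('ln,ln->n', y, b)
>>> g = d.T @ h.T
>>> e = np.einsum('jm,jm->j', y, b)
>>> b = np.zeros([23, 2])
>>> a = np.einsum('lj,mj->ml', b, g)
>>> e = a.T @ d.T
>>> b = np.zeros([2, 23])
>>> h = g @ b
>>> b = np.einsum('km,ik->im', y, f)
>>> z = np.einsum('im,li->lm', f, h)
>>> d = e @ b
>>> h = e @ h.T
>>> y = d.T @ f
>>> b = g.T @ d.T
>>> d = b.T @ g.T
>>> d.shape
(23, 5)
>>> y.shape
(5, 29)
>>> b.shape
(2, 23)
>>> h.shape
(23, 5)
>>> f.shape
(23, 29)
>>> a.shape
(5, 23)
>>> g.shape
(5, 2)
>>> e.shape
(23, 23)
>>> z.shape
(5, 29)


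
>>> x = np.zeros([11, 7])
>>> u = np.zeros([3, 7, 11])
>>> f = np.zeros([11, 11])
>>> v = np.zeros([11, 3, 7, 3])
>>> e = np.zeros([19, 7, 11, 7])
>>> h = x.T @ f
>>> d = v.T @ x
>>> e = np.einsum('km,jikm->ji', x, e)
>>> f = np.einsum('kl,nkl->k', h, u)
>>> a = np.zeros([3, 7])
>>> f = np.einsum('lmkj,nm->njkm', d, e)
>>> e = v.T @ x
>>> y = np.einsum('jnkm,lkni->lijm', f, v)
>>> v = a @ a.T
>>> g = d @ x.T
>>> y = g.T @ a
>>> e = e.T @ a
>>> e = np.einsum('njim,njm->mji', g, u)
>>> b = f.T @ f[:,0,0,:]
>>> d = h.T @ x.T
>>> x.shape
(11, 7)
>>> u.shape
(3, 7, 11)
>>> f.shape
(19, 7, 3, 7)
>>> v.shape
(3, 3)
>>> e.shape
(11, 7, 3)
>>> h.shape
(7, 11)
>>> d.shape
(11, 11)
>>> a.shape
(3, 7)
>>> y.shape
(11, 3, 7, 7)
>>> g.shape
(3, 7, 3, 11)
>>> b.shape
(7, 3, 7, 7)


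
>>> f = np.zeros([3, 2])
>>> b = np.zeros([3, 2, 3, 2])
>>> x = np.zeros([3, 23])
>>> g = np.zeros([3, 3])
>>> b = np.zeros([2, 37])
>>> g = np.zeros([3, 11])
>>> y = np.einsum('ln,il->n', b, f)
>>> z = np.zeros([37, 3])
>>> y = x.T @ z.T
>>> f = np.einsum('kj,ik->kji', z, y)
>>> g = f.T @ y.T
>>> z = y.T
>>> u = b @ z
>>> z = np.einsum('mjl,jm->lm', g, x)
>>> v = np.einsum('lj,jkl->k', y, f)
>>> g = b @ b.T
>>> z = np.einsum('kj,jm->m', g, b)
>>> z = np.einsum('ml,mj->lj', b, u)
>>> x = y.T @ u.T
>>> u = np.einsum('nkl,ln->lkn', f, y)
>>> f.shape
(37, 3, 23)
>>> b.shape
(2, 37)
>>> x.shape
(37, 2)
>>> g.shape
(2, 2)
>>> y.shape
(23, 37)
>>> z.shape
(37, 23)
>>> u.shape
(23, 3, 37)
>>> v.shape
(3,)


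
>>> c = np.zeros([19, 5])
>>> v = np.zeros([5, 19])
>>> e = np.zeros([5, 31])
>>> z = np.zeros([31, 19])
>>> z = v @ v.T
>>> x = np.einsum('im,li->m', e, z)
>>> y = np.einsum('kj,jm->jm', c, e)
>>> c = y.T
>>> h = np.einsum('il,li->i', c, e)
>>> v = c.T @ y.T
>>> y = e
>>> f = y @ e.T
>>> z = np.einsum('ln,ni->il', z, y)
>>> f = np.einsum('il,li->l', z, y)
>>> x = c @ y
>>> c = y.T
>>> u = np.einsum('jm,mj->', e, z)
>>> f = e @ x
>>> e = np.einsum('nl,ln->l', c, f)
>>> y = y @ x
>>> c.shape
(31, 5)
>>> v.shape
(5, 5)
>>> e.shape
(5,)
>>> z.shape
(31, 5)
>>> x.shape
(31, 31)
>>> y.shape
(5, 31)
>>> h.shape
(31,)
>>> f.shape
(5, 31)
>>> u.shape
()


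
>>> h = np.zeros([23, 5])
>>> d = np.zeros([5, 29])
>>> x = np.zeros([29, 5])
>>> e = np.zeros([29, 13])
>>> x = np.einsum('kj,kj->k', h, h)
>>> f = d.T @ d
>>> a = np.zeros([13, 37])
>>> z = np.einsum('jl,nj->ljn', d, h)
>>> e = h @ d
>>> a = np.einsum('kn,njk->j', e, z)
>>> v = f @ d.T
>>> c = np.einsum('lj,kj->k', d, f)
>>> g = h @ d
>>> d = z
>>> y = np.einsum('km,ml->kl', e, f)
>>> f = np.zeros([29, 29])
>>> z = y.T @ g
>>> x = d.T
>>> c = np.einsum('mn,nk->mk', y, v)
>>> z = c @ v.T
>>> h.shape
(23, 5)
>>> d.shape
(29, 5, 23)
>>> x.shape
(23, 5, 29)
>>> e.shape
(23, 29)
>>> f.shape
(29, 29)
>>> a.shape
(5,)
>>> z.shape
(23, 29)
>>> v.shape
(29, 5)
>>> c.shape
(23, 5)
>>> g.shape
(23, 29)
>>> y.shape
(23, 29)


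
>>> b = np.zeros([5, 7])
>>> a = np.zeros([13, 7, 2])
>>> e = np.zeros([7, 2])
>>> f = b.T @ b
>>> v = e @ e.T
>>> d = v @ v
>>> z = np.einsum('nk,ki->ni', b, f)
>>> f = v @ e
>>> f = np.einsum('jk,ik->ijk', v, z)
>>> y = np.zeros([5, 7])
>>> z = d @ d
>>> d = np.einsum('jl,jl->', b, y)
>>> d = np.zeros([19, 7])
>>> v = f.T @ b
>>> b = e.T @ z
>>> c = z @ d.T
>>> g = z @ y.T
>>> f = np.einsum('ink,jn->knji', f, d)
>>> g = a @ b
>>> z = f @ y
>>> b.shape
(2, 7)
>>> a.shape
(13, 7, 2)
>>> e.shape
(7, 2)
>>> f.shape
(7, 7, 19, 5)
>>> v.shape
(7, 7, 7)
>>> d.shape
(19, 7)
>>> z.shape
(7, 7, 19, 7)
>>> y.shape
(5, 7)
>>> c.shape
(7, 19)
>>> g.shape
(13, 7, 7)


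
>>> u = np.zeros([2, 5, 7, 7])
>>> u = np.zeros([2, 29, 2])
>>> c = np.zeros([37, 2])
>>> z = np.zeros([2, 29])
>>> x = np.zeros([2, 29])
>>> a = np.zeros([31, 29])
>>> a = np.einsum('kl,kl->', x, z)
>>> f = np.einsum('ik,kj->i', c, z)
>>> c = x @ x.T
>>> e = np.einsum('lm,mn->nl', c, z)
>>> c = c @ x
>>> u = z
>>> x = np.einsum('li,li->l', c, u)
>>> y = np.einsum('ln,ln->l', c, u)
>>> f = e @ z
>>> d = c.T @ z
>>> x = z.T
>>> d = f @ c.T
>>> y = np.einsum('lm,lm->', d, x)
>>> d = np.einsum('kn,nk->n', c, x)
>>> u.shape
(2, 29)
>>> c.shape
(2, 29)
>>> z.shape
(2, 29)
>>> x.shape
(29, 2)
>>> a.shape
()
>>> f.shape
(29, 29)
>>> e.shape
(29, 2)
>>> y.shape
()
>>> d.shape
(29,)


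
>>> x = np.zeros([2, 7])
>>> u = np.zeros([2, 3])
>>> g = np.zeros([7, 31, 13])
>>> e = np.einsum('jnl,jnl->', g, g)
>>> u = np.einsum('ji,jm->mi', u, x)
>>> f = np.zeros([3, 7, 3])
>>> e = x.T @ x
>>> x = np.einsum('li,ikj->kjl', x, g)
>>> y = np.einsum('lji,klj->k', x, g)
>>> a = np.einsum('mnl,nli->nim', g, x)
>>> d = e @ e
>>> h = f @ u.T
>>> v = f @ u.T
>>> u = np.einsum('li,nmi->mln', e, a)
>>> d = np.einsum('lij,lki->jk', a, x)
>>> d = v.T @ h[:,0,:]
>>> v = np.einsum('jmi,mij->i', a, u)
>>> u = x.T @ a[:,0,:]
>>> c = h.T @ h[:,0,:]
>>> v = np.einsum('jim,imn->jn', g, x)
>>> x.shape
(31, 13, 2)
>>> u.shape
(2, 13, 7)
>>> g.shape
(7, 31, 13)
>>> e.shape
(7, 7)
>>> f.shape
(3, 7, 3)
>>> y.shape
(7,)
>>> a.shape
(31, 2, 7)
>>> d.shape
(7, 7, 7)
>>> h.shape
(3, 7, 7)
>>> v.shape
(7, 2)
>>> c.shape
(7, 7, 7)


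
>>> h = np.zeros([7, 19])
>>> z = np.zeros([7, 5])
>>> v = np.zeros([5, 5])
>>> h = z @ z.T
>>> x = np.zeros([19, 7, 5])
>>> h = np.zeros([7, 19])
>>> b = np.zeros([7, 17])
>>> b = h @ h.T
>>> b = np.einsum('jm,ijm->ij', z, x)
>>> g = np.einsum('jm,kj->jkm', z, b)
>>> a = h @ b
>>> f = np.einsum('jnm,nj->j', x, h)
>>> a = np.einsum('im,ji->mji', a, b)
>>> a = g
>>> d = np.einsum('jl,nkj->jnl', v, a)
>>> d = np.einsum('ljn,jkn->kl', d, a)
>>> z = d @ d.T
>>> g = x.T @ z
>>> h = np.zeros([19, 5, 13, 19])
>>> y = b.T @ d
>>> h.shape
(19, 5, 13, 19)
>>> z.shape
(19, 19)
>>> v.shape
(5, 5)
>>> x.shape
(19, 7, 5)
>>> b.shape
(19, 7)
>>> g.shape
(5, 7, 19)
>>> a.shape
(7, 19, 5)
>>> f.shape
(19,)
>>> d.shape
(19, 5)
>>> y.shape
(7, 5)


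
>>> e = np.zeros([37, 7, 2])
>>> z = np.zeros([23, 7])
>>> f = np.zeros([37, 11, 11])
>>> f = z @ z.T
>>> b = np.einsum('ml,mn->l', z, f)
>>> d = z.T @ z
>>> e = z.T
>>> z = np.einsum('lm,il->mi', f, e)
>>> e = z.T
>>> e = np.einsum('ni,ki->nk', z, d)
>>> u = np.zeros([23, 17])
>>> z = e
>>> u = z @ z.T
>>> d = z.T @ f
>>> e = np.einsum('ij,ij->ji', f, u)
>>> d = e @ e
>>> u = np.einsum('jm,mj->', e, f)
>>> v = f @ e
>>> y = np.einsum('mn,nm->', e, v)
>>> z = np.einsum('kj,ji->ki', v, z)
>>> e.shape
(23, 23)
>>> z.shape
(23, 7)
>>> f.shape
(23, 23)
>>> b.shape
(7,)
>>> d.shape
(23, 23)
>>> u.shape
()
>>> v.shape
(23, 23)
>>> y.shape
()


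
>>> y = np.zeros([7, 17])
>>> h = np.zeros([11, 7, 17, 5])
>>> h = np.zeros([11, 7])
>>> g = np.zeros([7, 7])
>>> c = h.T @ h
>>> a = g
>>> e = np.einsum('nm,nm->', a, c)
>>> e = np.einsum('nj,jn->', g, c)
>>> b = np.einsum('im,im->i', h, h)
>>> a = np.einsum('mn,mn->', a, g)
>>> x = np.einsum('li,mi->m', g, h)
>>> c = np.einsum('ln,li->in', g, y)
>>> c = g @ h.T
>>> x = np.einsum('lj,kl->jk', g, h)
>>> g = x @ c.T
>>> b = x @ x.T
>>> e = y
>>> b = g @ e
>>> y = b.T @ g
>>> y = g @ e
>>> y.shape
(7, 17)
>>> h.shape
(11, 7)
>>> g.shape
(7, 7)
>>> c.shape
(7, 11)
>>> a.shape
()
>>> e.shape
(7, 17)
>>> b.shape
(7, 17)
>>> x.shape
(7, 11)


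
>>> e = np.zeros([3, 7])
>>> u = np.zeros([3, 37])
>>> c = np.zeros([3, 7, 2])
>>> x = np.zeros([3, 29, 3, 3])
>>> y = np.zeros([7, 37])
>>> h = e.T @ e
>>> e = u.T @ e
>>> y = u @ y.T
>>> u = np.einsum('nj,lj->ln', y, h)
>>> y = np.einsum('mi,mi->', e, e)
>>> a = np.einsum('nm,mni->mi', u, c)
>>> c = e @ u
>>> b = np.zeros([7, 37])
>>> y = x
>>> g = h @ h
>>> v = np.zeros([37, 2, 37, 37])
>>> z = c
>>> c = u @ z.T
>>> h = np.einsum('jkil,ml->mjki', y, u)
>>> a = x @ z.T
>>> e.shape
(37, 7)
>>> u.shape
(7, 3)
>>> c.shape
(7, 37)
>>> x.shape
(3, 29, 3, 3)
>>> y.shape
(3, 29, 3, 3)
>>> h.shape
(7, 3, 29, 3)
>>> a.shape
(3, 29, 3, 37)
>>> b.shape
(7, 37)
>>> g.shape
(7, 7)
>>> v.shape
(37, 2, 37, 37)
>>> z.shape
(37, 3)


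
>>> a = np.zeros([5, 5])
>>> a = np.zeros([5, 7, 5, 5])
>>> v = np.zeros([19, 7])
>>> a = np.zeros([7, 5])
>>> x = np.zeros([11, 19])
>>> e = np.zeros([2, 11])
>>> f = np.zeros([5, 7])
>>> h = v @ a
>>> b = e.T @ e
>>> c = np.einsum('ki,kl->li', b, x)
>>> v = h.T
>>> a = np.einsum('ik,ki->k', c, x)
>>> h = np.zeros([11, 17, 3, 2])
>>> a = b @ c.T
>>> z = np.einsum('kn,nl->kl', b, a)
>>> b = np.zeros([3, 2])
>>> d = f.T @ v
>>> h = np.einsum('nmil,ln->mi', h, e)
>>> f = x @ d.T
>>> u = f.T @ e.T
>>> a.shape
(11, 19)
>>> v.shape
(5, 19)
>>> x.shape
(11, 19)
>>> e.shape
(2, 11)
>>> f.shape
(11, 7)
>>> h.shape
(17, 3)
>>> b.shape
(3, 2)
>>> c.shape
(19, 11)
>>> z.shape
(11, 19)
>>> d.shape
(7, 19)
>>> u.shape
(7, 2)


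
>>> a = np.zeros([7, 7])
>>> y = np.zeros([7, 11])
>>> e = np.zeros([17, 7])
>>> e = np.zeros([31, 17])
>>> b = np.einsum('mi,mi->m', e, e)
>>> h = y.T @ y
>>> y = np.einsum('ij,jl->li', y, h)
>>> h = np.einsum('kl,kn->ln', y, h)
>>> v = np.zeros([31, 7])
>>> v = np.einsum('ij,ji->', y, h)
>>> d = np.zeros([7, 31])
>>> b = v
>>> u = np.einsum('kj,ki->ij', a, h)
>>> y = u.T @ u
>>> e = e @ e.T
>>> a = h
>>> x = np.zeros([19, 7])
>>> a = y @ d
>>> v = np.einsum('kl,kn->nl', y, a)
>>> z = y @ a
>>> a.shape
(7, 31)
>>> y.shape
(7, 7)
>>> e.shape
(31, 31)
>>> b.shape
()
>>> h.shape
(7, 11)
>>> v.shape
(31, 7)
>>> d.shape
(7, 31)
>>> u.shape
(11, 7)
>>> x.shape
(19, 7)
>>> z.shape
(7, 31)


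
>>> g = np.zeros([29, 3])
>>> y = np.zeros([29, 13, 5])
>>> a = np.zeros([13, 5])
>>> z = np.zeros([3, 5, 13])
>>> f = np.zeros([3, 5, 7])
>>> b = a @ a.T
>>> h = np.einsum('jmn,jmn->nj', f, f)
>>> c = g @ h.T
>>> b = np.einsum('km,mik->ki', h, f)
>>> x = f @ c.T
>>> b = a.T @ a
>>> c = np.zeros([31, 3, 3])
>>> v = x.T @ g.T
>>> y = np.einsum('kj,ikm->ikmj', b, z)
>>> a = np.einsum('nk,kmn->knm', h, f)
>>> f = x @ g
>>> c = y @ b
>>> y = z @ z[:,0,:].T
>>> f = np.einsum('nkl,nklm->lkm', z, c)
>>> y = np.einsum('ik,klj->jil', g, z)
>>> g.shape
(29, 3)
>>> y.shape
(13, 29, 5)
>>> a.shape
(3, 7, 5)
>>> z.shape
(3, 5, 13)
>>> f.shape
(13, 5, 5)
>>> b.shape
(5, 5)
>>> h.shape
(7, 3)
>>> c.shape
(3, 5, 13, 5)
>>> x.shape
(3, 5, 29)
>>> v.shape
(29, 5, 29)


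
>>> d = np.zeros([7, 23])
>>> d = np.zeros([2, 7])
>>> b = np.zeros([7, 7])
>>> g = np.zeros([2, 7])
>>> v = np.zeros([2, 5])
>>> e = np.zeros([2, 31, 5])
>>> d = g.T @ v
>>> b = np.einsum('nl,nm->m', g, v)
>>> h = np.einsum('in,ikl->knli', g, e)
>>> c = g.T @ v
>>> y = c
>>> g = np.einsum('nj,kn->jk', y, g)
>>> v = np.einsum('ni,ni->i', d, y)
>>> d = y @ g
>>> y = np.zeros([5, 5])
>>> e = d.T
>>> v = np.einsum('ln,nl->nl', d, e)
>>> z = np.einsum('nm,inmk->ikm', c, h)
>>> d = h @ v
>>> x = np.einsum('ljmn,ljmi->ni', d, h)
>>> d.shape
(31, 7, 5, 7)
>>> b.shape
(5,)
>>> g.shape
(5, 2)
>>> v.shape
(2, 7)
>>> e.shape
(2, 7)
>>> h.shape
(31, 7, 5, 2)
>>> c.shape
(7, 5)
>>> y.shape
(5, 5)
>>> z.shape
(31, 2, 5)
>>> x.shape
(7, 2)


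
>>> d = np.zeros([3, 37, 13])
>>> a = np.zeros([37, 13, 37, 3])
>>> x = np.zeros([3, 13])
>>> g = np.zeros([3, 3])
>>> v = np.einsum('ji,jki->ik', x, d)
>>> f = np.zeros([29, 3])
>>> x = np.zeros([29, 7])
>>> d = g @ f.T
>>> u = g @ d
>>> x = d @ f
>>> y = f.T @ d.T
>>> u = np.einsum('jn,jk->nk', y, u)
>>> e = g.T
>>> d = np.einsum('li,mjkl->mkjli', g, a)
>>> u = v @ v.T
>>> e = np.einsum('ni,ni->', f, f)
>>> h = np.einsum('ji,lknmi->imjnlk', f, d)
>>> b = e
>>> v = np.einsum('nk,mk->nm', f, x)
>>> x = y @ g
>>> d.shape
(37, 37, 13, 3, 3)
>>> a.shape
(37, 13, 37, 3)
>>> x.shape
(3, 3)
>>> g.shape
(3, 3)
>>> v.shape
(29, 3)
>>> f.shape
(29, 3)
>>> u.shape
(13, 13)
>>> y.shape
(3, 3)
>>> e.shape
()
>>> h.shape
(3, 3, 29, 13, 37, 37)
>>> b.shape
()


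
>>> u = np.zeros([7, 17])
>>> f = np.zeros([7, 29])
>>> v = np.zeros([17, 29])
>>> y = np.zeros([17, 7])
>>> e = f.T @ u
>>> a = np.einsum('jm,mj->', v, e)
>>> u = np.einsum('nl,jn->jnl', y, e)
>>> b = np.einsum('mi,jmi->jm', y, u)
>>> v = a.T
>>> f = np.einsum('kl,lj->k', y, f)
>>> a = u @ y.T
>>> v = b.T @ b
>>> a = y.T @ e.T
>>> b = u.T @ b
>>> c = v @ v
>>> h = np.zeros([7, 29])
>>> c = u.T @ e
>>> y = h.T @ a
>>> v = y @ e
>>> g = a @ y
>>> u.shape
(29, 17, 7)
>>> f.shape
(17,)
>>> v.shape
(29, 17)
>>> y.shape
(29, 29)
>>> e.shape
(29, 17)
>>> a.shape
(7, 29)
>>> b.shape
(7, 17, 17)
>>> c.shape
(7, 17, 17)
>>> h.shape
(7, 29)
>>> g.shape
(7, 29)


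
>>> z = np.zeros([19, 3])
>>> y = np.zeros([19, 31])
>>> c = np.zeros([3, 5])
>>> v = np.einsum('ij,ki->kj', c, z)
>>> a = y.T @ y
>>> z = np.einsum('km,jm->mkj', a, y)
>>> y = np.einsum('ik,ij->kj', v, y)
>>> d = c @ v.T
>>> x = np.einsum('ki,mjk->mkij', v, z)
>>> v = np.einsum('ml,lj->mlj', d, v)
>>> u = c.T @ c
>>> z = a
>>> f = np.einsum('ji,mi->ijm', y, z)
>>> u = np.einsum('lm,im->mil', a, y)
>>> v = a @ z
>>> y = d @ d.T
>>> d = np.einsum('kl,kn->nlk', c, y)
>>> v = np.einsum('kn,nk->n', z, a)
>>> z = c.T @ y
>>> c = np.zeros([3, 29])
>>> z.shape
(5, 3)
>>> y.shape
(3, 3)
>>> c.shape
(3, 29)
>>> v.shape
(31,)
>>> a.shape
(31, 31)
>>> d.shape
(3, 5, 3)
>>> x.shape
(31, 19, 5, 31)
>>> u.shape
(31, 5, 31)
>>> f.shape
(31, 5, 31)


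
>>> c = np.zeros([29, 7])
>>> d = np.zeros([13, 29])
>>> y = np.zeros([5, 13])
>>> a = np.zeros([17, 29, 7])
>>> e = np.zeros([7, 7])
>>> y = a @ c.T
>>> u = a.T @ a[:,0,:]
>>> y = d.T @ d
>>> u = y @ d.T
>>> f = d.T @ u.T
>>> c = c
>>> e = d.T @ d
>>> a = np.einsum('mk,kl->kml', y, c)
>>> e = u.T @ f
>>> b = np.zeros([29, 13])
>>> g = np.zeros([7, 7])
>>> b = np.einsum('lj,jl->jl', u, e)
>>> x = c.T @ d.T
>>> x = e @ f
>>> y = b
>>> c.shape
(29, 7)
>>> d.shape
(13, 29)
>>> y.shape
(13, 29)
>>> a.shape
(29, 29, 7)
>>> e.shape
(13, 29)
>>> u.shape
(29, 13)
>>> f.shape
(29, 29)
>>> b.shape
(13, 29)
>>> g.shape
(7, 7)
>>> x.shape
(13, 29)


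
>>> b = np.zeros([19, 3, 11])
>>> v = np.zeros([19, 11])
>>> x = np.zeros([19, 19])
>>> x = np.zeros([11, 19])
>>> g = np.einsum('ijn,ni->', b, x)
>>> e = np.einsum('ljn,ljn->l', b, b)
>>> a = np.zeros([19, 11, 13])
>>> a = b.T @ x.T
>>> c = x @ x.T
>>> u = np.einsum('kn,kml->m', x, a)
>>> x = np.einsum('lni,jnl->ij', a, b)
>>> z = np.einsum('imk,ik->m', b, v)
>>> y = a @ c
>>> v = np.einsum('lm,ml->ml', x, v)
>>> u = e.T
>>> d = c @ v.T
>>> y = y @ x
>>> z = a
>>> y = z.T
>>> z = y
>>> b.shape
(19, 3, 11)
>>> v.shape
(19, 11)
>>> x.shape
(11, 19)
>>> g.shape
()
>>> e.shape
(19,)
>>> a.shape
(11, 3, 11)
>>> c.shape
(11, 11)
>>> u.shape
(19,)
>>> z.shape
(11, 3, 11)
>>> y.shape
(11, 3, 11)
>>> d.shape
(11, 19)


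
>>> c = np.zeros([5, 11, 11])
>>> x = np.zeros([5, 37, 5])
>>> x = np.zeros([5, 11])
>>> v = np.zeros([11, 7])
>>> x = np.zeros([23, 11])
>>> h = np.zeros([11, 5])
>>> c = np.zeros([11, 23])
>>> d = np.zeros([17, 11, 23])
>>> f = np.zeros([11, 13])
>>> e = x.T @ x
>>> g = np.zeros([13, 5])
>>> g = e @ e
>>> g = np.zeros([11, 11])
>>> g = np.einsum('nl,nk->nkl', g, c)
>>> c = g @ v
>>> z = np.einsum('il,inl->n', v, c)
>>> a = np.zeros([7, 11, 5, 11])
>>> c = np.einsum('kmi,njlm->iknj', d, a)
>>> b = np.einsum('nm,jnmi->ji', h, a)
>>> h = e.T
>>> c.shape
(23, 17, 7, 11)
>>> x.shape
(23, 11)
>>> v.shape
(11, 7)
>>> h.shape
(11, 11)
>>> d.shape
(17, 11, 23)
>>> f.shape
(11, 13)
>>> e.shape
(11, 11)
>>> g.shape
(11, 23, 11)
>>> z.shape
(23,)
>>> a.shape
(7, 11, 5, 11)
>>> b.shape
(7, 11)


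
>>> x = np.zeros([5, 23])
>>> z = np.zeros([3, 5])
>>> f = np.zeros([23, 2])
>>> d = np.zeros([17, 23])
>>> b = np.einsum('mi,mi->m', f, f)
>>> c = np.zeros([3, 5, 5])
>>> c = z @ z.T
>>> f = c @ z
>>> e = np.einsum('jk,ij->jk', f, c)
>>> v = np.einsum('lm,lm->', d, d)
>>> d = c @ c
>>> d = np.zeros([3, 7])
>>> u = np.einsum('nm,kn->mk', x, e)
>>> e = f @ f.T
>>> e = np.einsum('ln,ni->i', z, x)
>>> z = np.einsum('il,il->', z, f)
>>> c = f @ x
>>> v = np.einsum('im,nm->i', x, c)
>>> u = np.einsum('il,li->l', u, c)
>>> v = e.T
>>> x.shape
(5, 23)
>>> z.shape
()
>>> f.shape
(3, 5)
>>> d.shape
(3, 7)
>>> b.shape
(23,)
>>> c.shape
(3, 23)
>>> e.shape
(23,)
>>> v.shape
(23,)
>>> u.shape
(3,)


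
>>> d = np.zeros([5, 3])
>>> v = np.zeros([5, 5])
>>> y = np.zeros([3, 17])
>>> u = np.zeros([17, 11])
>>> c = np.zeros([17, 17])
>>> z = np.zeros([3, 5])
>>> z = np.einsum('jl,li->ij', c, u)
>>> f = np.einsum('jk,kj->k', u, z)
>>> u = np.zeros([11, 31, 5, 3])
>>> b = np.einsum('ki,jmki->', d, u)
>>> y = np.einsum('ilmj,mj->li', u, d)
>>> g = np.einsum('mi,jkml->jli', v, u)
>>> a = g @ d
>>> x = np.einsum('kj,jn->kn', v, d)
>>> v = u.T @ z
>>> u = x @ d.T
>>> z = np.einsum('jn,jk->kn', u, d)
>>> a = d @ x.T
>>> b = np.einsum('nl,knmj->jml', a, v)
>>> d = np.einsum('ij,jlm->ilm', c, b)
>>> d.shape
(17, 31, 5)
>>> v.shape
(3, 5, 31, 17)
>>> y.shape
(31, 11)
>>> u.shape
(5, 5)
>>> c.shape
(17, 17)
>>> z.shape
(3, 5)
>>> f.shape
(11,)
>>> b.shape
(17, 31, 5)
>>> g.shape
(11, 3, 5)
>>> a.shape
(5, 5)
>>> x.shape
(5, 3)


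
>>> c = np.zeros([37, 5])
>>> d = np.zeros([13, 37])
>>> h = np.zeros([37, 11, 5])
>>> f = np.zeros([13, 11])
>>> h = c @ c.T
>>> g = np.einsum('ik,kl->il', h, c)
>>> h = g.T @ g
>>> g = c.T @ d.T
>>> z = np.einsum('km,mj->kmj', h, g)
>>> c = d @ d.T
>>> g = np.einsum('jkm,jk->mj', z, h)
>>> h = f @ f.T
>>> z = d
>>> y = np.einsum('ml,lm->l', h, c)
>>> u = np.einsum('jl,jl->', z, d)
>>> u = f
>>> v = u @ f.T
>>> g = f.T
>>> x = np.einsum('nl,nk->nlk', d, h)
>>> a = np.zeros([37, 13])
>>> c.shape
(13, 13)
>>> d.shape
(13, 37)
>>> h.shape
(13, 13)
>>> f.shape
(13, 11)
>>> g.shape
(11, 13)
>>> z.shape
(13, 37)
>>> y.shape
(13,)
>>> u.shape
(13, 11)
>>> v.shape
(13, 13)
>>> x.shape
(13, 37, 13)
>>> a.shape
(37, 13)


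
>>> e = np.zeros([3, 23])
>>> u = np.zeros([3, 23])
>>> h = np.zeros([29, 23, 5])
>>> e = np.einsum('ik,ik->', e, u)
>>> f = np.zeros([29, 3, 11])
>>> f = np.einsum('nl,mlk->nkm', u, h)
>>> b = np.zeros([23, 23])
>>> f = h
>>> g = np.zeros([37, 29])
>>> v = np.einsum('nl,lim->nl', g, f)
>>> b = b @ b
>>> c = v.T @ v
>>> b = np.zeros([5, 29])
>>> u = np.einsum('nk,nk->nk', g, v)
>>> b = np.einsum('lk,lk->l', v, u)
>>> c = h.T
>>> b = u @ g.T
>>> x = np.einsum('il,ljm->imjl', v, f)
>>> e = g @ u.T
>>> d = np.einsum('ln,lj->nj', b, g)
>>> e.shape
(37, 37)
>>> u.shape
(37, 29)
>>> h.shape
(29, 23, 5)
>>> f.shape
(29, 23, 5)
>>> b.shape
(37, 37)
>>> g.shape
(37, 29)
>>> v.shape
(37, 29)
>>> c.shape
(5, 23, 29)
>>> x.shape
(37, 5, 23, 29)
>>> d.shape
(37, 29)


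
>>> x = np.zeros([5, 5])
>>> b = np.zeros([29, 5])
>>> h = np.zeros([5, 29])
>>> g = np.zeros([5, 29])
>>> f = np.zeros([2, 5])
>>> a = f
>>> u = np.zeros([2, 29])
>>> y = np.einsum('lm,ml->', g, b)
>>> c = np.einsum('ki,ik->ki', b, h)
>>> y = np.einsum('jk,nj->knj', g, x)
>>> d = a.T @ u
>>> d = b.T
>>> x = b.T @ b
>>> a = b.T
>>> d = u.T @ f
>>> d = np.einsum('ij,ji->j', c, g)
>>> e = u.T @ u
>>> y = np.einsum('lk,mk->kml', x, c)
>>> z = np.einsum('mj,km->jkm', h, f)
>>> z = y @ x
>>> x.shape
(5, 5)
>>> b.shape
(29, 5)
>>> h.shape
(5, 29)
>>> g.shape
(5, 29)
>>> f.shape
(2, 5)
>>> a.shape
(5, 29)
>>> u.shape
(2, 29)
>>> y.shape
(5, 29, 5)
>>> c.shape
(29, 5)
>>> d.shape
(5,)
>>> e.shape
(29, 29)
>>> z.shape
(5, 29, 5)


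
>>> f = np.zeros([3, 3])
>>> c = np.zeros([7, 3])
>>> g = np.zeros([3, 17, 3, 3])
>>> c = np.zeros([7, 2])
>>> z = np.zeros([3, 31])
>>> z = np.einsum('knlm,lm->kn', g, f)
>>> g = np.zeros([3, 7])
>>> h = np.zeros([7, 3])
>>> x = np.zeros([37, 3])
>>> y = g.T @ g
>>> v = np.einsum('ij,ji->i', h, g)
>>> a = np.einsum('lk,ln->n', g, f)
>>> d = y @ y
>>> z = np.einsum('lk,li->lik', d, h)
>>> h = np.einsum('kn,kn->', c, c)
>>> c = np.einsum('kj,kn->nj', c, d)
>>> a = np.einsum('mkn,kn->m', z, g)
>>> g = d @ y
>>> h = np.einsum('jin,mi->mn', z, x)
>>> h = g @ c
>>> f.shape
(3, 3)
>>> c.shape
(7, 2)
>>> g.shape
(7, 7)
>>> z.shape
(7, 3, 7)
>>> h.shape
(7, 2)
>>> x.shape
(37, 3)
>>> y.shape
(7, 7)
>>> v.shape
(7,)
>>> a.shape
(7,)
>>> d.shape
(7, 7)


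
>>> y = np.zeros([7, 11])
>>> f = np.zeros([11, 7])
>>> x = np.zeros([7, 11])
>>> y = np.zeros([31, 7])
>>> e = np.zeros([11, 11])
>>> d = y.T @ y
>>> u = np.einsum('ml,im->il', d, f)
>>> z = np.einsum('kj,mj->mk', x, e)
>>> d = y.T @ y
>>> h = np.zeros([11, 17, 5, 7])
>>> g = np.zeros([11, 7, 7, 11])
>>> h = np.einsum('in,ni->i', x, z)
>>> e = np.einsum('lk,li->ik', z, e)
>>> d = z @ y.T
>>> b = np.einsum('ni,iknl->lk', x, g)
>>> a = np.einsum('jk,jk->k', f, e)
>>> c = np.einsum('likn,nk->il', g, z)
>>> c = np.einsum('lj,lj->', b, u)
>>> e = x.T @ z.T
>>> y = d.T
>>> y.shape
(31, 11)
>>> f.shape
(11, 7)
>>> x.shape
(7, 11)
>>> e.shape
(11, 11)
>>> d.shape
(11, 31)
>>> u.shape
(11, 7)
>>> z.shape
(11, 7)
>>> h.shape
(7,)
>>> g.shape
(11, 7, 7, 11)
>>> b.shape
(11, 7)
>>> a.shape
(7,)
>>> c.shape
()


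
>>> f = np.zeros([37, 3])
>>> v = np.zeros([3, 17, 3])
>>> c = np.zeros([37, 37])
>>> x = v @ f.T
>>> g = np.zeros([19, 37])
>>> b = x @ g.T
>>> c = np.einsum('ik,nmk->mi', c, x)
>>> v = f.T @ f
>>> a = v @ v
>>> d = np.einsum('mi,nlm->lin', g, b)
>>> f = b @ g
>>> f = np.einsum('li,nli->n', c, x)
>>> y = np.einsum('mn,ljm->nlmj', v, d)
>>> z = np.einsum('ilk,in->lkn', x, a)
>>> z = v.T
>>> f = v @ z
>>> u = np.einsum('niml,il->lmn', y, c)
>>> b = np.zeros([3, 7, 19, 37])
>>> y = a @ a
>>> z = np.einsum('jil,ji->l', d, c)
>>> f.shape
(3, 3)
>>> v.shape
(3, 3)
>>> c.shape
(17, 37)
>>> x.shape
(3, 17, 37)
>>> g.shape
(19, 37)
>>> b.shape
(3, 7, 19, 37)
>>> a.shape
(3, 3)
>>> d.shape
(17, 37, 3)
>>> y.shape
(3, 3)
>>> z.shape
(3,)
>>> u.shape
(37, 3, 3)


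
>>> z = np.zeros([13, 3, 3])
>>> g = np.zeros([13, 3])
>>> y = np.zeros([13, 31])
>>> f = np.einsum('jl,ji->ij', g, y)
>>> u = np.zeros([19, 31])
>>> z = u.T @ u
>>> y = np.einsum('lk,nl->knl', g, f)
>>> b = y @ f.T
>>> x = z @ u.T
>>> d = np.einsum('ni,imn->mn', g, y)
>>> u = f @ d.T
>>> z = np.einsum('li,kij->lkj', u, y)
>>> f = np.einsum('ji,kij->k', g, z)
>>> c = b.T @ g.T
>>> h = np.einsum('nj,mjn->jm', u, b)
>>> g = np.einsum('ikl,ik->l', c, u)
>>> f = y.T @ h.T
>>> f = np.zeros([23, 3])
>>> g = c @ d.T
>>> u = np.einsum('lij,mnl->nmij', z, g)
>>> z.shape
(31, 3, 13)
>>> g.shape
(31, 31, 31)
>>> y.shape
(3, 31, 13)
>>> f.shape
(23, 3)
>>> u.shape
(31, 31, 3, 13)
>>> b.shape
(3, 31, 31)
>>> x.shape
(31, 19)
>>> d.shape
(31, 13)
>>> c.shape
(31, 31, 13)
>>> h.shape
(31, 3)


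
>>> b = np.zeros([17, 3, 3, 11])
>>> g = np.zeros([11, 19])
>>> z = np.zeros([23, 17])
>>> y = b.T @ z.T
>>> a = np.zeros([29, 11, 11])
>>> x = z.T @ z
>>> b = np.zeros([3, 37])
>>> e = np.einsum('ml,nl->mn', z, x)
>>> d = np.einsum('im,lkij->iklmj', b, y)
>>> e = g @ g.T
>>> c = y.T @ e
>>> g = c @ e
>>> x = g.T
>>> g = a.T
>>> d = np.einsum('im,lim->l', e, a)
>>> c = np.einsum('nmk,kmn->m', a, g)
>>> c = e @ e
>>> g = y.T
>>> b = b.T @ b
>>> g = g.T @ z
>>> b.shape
(37, 37)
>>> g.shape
(11, 3, 3, 17)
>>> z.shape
(23, 17)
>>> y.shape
(11, 3, 3, 23)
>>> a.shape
(29, 11, 11)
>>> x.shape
(11, 3, 3, 23)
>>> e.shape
(11, 11)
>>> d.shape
(29,)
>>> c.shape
(11, 11)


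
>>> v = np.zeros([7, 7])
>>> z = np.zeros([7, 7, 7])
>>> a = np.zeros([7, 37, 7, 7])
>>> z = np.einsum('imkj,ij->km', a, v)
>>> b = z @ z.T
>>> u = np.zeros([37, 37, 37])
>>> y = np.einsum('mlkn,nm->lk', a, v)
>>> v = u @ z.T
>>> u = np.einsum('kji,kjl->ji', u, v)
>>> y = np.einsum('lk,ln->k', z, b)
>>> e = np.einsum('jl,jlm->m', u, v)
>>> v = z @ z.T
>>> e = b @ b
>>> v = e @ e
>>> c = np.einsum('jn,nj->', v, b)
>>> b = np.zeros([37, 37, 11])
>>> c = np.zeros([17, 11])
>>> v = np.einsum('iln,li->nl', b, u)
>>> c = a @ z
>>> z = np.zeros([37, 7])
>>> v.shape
(11, 37)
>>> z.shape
(37, 7)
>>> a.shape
(7, 37, 7, 7)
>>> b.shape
(37, 37, 11)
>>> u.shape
(37, 37)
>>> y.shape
(37,)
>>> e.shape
(7, 7)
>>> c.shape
(7, 37, 7, 37)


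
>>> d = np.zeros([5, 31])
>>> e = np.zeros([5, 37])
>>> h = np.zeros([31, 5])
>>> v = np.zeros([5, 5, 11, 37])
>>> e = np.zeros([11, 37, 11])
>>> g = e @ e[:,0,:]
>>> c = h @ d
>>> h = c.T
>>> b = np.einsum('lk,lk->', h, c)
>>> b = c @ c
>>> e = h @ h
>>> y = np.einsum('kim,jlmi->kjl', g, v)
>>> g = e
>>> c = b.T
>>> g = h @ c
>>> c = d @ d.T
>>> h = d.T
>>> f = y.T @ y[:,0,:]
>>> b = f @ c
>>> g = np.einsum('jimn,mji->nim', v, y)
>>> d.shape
(5, 31)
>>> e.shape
(31, 31)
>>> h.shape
(31, 5)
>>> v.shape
(5, 5, 11, 37)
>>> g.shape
(37, 5, 11)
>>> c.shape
(5, 5)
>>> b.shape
(5, 5, 5)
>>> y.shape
(11, 5, 5)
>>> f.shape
(5, 5, 5)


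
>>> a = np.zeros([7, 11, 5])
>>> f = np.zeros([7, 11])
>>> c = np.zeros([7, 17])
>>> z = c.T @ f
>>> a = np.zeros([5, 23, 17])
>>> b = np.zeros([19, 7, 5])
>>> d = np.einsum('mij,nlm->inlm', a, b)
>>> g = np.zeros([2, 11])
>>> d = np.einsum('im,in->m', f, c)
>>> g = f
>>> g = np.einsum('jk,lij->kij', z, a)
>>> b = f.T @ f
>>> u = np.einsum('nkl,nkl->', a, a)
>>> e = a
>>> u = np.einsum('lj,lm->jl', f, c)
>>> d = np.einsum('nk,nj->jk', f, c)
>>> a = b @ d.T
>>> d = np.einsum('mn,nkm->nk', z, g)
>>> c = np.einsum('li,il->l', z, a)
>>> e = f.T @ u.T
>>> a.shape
(11, 17)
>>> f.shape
(7, 11)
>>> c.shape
(17,)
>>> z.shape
(17, 11)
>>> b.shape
(11, 11)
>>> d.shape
(11, 23)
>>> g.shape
(11, 23, 17)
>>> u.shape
(11, 7)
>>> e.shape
(11, 11)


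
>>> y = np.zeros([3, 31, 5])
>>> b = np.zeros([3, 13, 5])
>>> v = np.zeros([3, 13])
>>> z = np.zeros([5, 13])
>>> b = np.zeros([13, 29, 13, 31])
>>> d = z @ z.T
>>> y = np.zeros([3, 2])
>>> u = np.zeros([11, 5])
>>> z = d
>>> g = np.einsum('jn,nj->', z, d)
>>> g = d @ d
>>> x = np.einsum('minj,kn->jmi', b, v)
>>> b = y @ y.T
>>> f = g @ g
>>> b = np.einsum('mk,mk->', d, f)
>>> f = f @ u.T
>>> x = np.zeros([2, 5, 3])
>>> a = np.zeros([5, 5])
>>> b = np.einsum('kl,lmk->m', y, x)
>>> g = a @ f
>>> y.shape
(3, 2)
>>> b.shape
(5,)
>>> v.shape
(3, 13)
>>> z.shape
(5, 5)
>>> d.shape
(5, 5)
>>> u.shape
(11, 5)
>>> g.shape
(5, 11)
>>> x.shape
(2, 5, 3)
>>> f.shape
(5, 11)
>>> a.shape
(5, 5)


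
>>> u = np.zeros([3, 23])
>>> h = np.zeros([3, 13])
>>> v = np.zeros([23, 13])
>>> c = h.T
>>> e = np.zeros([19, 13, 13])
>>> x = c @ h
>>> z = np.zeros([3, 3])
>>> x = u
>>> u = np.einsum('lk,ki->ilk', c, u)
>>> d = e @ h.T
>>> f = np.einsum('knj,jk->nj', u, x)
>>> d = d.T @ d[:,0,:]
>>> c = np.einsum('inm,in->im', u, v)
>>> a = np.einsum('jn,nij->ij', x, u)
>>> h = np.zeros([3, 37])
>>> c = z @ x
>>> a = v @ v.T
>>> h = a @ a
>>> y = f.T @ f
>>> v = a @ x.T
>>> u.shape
(23, 13, 3)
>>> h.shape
(23, 23)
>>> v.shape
(23, 3)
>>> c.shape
(3, 23)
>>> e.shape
(19, 13, 13)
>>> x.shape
(3, 23)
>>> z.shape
(3, 3)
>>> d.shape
(3, 13, 3)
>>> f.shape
(13, 3)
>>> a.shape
(23, 23)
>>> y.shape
(3, 3)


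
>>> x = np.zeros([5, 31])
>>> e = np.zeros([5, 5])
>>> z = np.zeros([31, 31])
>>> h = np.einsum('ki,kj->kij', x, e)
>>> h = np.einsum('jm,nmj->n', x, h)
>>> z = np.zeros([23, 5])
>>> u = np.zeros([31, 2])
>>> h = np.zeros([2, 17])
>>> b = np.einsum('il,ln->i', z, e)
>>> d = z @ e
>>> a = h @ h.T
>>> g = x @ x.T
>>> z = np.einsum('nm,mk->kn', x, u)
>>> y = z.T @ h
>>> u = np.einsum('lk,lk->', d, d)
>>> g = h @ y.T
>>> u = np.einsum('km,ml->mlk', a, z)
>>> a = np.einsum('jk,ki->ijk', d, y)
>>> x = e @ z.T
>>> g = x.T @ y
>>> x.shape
(5, 2)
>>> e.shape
(5, 5)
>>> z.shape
(2, 5)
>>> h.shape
(2, 17)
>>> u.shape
(2, 5, 2)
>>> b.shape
(23,)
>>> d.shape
(23, 5)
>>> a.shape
(17, 23, 5)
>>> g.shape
(2, 17)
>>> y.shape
(5, 17)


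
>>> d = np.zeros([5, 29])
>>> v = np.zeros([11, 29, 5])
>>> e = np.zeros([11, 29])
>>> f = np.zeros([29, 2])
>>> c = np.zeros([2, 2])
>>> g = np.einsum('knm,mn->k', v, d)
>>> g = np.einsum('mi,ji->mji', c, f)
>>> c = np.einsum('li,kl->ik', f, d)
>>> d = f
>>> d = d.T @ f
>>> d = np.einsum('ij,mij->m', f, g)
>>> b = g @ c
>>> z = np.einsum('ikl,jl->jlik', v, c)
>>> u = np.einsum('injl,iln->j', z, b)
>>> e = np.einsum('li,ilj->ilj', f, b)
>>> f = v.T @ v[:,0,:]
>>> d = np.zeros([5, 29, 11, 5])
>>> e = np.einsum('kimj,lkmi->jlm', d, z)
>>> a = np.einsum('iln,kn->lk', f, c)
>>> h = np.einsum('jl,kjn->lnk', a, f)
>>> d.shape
(5, 29, 11, 5)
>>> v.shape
(11, 29, 5)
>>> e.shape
(5, 2, 11)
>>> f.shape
(5, 29, 5)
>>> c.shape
(2, 5)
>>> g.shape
(2, 29, 2)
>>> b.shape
(2, 29, 5)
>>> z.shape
(2, 5, 11, 29)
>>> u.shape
(11,)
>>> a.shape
(29, 2)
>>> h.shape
(2, 5, 5)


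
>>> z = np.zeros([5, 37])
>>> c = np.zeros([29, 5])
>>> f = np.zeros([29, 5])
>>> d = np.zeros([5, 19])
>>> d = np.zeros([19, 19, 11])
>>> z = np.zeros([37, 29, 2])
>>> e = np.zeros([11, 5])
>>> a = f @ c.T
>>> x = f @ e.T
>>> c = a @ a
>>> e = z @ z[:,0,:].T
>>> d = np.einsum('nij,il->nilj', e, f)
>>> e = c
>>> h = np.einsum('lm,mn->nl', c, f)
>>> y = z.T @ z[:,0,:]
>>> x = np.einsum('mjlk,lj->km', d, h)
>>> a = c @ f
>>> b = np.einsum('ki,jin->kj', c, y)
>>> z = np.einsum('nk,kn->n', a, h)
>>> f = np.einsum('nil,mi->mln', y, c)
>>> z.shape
(29,)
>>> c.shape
(29, 29)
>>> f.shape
(29, 2, 2)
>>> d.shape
(37, 29, 5, 37)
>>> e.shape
(29, 29)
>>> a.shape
(29, 5)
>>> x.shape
(37, 37)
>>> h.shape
(5, 29)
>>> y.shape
(2, 29, 2)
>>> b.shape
(29, 2)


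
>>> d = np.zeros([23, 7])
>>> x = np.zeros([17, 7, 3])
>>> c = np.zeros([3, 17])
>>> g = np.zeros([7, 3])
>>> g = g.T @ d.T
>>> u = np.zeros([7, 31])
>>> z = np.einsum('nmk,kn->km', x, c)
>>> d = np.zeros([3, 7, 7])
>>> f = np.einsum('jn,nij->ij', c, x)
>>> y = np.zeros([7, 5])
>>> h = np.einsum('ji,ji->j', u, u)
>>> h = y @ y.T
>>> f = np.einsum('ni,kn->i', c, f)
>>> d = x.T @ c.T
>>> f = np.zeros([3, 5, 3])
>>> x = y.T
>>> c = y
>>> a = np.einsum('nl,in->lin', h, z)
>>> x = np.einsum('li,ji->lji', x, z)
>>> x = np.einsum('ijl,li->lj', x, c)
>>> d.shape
(3, 7, 3)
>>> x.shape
(7, 3)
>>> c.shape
(7, 5)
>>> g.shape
(3, 23)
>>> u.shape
(7, 31)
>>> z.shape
(3, 7)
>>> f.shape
(3, 5, 3)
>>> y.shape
(7, 5)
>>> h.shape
(7, 7)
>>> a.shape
(7, 3, 7)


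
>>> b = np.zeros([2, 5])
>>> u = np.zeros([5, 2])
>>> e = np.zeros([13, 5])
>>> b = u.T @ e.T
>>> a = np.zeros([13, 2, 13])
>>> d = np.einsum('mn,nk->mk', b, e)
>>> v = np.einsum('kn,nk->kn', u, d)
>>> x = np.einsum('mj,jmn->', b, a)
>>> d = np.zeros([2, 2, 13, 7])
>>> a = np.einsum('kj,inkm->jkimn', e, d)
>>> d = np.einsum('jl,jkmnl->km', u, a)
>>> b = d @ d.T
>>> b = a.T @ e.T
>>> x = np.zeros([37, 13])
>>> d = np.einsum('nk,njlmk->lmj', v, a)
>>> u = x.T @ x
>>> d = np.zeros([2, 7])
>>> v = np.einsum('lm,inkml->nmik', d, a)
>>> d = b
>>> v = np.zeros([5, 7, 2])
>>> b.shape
(2, 7, 2, 13, 13)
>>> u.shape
(13, 13)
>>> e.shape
(13, 5)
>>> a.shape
(5, 13, 2, 7, 2)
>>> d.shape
(2, 7, 2, 13, 13)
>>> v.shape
(5, 7, 2)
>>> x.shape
(37, 13)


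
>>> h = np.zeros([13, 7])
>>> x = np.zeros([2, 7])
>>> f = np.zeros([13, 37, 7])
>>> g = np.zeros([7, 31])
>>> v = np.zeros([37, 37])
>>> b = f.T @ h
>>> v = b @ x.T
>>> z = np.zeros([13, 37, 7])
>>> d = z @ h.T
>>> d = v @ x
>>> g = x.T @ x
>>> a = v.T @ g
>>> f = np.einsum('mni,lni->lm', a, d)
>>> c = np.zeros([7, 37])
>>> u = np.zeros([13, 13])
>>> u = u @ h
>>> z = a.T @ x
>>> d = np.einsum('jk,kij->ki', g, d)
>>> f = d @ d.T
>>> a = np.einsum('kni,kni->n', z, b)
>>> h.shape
(13, 7)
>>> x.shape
(2, 7)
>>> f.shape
(7, 7)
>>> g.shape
(7, 7)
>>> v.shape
(7, 37, 2)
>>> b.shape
(7, 37, 7)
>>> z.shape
(7, 37, 7)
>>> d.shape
(7, 37)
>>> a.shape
(37,)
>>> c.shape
(7, 37)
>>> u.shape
(13, 7)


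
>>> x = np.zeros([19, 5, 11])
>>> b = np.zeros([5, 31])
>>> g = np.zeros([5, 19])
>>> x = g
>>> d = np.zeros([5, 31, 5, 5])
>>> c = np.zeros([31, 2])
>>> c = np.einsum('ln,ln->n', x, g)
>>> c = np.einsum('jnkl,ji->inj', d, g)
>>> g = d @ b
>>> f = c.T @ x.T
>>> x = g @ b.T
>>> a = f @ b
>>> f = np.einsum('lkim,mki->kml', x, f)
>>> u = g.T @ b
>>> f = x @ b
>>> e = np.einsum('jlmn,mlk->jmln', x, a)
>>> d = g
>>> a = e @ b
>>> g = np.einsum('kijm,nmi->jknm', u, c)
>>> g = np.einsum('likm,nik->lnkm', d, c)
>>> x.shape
(5, 31, 5, 5)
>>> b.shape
(5, 31)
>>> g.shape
(5, 19, 5, 31)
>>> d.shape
(5, 31, 5, 31)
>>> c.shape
(19, 31, 5)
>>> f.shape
(5, 31, 5, 31)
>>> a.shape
(5, 5, 31, 31)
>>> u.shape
(31, 5, 31, 31)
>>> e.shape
(5, 5, 31, 5)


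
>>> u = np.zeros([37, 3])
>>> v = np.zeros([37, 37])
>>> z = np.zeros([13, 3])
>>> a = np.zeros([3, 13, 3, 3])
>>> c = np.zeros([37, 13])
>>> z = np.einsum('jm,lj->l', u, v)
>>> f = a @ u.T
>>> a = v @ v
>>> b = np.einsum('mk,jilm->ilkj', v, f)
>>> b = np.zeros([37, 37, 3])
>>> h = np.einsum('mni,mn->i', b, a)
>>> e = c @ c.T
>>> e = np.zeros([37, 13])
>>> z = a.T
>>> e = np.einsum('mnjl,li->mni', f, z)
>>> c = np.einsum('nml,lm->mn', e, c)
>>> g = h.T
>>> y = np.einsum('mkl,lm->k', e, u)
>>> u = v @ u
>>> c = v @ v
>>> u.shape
(37, 3)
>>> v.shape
(37, 37)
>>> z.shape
(37, 37)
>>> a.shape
(37, 37)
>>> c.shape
(37, 37)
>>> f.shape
(3, 13, 3, 37)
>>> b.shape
(37, 37, 3)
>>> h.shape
(3,)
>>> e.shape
(3, 13, 37)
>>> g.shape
(3,)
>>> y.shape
(13,)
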